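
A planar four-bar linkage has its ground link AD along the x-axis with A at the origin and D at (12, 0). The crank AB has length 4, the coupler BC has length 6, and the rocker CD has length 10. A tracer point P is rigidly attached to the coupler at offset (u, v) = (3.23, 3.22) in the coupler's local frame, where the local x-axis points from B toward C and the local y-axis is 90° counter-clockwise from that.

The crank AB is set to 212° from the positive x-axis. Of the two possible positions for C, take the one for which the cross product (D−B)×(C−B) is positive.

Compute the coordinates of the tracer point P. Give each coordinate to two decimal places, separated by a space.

-1.88 2.18

A=(0,0), D=(12.00,0)
B = A + 4.00·(cos212°, sin212°) = (-3.3922, -2.1197)
|BD| = 15.5375
circle(B,6.00) ∩ circle(D,10.00): a=5.7092, h=1.8453
  candidates: C₊=(2.0119,0.4872) cross=28.671; C₋=(2.5154,-3.1689) cross=-28.671
  mode + wants cross > 0 → take C=(2.0119,0.4872) (cross=28.671)
ex = (C−B)/|BC| = (0.9007,0.4345); ey = (-0.4345,0.9007)
P = B + 3.23·ex + 3.22·ey = (-1.8820,2.1839)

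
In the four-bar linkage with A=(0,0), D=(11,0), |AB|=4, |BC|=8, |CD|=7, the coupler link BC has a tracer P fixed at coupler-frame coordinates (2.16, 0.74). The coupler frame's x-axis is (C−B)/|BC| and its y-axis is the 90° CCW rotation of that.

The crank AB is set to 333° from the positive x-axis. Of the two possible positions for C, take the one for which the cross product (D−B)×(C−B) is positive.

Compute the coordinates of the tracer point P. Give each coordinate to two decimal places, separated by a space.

A=(0,0), D=(11.00,0)
B = A + 4.00·(cos333°, sin333°) = (3.5640, -1.8160)
|BD| = 7.6545
circle(B,8.00) ∩ circle(D,7.00): a=4.8071, h=6.3947
  candidates: C₊=(6.7168,5.5366) cross=48.948; C₋=(9.7509,-6.8877) cross=-48.948
  mode + wants cross > 0 → take C=(6.7168,5.5366) (cross=48.948)
ex = (C−B)/|BC| = (0.3941,0.9191); ey = (-0.9191,0.3941)
P = B + 2.16·ex + 0.74·ey = (3.7352,0.4609)

3.74 0.46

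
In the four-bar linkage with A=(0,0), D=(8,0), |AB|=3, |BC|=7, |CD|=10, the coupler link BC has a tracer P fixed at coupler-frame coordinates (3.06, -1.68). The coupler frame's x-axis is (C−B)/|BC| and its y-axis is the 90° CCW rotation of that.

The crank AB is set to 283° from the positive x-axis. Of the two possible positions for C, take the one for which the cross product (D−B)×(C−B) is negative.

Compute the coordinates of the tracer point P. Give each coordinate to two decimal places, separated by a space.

0.60 -6.41

A=(0,0), D=(8.00,0)
B = A + 3.00·(cos283°, sin283°) = (0.6749, -2.9231)
|BD| = 7.8868
circle(B,7.00) ∩ circle(D,10.00): a=0.7102, h=6.9639
  candidates: C₊=(-1.2466,3.8080) cross=54.923; C₋=(3.9155,-9.1278) cross=-54.923
  mode - wants cross < 0 → take C=(3.9155,-9.1278) (cross=-54.923)
ex = (C−B)/|BC| = (0.4629,-0.8864); ey = (0.8864,0.4629)
P = B + 3.06·ex + -1.68·ey = (0.6024,-6.4132)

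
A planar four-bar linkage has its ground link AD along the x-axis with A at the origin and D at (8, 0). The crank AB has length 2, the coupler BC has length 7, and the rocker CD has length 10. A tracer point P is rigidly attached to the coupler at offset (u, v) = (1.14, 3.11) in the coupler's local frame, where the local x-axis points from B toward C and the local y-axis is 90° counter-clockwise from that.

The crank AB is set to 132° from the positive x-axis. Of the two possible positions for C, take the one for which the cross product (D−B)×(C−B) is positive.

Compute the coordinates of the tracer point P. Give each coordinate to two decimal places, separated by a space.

A=(0,0), D=(8.00,0)
B = A + 2.00·(cos132°, sin132°) = (-1.3383, 1.4863)
|BD| = 9.4558
circle(B,7.00) ∩ circle(D,10.00): a=2.0311, h=6.6988
  candidates: C₊=(1.7206,7.7826) cross=63.343; C₋=(-0.3853,-5.4485) cross=-63.343
  mode + wants cross > 0 → take C=(1.7206,7.7826) (cross=63.343)
ex = (C−B)/|BC| = (0.4370,0.8995); ey = (-0.8995,0.4370)
P = B + 1.14·ex + 3.11·ey = (-3.6375,3.8707)

-3.64 3.87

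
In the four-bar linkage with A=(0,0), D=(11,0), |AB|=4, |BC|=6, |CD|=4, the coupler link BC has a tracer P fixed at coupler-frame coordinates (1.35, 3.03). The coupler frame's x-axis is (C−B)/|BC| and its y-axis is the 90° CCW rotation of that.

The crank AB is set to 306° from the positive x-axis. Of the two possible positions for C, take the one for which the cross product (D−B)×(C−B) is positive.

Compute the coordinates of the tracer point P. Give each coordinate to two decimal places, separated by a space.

A=(0,0), D=(11.00,0)
B = A + 4.00·(cos306°, sin306°) = (2.3511, -3.2361)
|BD| = 9.2344
circle(B,6.00) ∩ circle(D,4.00): a=5.7001, h=1.8731
  candidates: C₊=(7.0334,0.5158) cross=17.297; C₋=(8.3462,-2.9929) cross=-17.297
  mode + wants cross > 0 → take C=(7.0334,0.5158) (cross=17.297)
ex = (C−B)/|BC| = (0.7804,0.6253); ey = (-0.6253,0.7804)
P = B + 1.35·ex + 3.03·ey = (1.5100,-0.0274)

1.51 -0.03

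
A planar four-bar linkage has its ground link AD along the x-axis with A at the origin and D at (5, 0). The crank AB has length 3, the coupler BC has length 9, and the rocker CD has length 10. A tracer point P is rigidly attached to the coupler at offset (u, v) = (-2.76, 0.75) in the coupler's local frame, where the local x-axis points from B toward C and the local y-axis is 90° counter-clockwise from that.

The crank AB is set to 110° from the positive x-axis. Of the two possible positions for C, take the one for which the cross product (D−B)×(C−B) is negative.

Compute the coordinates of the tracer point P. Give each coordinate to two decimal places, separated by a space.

0.32 5.34

A=(0,0), D=(5.00,0)
B = A + 3.00·(cos110°, sin110°) = (-1.0261, 2.8191)
|BD| = 6.6529
circle(B,9.00) ∩ circle(D,10.00): a=1.8985, h=8.7975
  candidates: C₊=(4.4214,9.9832) cross=58.528; C₋=(-3.0343,-5.9540) cross=-58.528
  mode - wants cross < 0 → take C=(-3.0343,-5.9540) (cross=-58.528)
ex = (C−B)/|BC| = (-0.2231,-0.9748); ey = (0.9748,-0.2231)
P = B + -2.76·ex + 0.75·ey = (0.3209,5.3421)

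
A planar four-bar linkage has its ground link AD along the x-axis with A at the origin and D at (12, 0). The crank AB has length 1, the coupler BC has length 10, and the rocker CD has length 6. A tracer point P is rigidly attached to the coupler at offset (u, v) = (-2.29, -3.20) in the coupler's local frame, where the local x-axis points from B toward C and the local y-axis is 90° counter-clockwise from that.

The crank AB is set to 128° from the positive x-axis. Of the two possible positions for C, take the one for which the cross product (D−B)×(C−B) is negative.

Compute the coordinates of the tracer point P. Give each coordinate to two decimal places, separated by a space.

-4.23 -0.76

A=(0,0), D=(12.00,0)
B = A + 1.00·(cos128°, sin128°) = (-0.6157, 0.7880)
|BD| = 12.6402
circle(B,10.00) ∩ circle(D,6.00): a=8.8517, h=4.6526
  candidates: C₊=(8.5089,4.8798) cross=58.811; C₋=(7.9288,-4.4074) cross=-58.811
  mode - wants cross < 0 → take C=(7.9288,-4.4074) (cross=-58.811)
ex = (C−B)/|BC| = (0.8544,-0.5195); ey = (0.5195,0.8544)
P = B + -2.29·ex + -3.20·ey = (-4.2349,-0.7565)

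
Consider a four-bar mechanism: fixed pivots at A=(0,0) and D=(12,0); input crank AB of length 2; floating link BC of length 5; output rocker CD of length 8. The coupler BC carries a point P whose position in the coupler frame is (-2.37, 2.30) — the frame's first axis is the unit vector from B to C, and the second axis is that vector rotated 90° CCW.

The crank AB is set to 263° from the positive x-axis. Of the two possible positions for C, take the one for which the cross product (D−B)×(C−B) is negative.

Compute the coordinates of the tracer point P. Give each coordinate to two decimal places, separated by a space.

A=(0,0), D=(12.00,0)
B = A + 2.00·(cos263°, sin263°) = (-0.2437, -1.9851)
|BD| = 12.4036
circle(B,5.00) ∩ circle(D,8.00): a=4.6297, h=1.8884
  candidates: C₊=(4.0241,0.6199) cross=23.423; C₋=(4.6285,-3.1082) cross=-23.423
  mode - wants cross < 0 → take C=(4.6285,-3.1082) (cross=-23.423)
ex = (C−B)/|BC| = (0.9744,-0.2246); ey = (0.2246,0.9744)
P = B + -2.37·ex + 2.30·ey = (-2.0365,0.7885)

-2.04 0.79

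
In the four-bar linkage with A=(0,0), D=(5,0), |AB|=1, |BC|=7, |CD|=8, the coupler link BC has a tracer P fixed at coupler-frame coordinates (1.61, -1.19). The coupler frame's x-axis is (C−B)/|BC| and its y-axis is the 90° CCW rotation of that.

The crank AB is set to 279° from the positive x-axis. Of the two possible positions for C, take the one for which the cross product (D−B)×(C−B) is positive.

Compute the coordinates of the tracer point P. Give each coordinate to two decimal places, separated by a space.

A=(0,0), D=(5.00,0)
B = A + 1.00·(cos279°, sin279°) = (0.1564, -0.9877)
|BD| = 4.9432
circle(B,7.00) ∩ circle(D,8.00): a=0.9544, h=6.9346
  candidates: C₊=(-0.2940,5.9978) cross=34.280; C₋=(2.4772,-7.5918) cross=-34.280
  mode + wants cross > 0 → take C=(-0.2940,5.9978) (cross=34.280)
ex = (C−B)/|BC| = (-0.0643,0.9979); ey = (-0.9979,-0.0643)
P = B + 1.61·ex + -1.19·ey = (1.2404,0.6955)

1.24 0.70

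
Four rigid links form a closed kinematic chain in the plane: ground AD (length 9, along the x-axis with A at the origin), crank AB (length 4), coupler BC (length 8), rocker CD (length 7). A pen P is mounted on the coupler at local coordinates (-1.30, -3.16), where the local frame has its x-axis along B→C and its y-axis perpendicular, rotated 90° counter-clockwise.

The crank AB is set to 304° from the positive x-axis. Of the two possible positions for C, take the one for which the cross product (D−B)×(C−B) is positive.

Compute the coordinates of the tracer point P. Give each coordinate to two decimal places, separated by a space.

A=(0,0), D=(9.00,0)
B = A + 4.00·(cos304°, sin304°) = (2.2368, -3.3162)
|BD| = 7.5325
circle(B,8.00) ∩ circle(D,7.00): a=4.7619, h=6.4284
  candidates: C₊=(3.6823,4.5522) cross=48.422; C₋=(9.3425,-6.9916) cross=-48.422
  mode + wants cross > 0 → take C=(3.6823,4.5522) (cross=48.422)
ex = (C−B)/|BC| = (0.1807,0.9835); ey = (-0.9835,0.1807)
P = B + -1.30·ex + -3.16·ey = (5.1099,-5.1657)

5.11 -5.17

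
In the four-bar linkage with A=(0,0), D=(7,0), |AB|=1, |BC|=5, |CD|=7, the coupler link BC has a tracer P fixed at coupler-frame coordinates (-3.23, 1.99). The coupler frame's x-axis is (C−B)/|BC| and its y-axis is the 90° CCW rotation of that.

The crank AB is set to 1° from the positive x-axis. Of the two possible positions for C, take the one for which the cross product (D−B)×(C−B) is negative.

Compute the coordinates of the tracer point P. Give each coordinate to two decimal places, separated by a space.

2.31 3.58

A=(0,0), D=(7.00,0)
B = A + 1.00·(cos1°, sin1°) = (0.9998, 0.0175)
|BD| = 6.0002
circle(B,5.00) ∩ circle(D,7.00): a=1.0001, h=4.8989
  candidates: C₊=(2.0142,4.9135) cross=29.395; C₋=(1.9857,-4.8844) cross=-29.395
  mode - wants cross < 0 → take C=(1.9857,-4.8844) (cross=-29.395)
ex = (C−B)/|BC| = (0.1972,-0.9804); ey = (0.9804,0.1972)
P = B + -3.23·ex + 1.99·ey = (2.3139,3.5764)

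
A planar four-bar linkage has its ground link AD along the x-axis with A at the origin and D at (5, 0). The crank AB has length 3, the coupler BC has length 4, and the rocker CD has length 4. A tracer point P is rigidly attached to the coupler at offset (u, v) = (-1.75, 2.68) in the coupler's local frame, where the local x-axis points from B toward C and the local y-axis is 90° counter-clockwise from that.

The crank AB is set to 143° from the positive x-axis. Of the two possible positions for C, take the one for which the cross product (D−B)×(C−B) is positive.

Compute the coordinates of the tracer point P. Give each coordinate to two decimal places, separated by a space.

A=(0,0), D=(5.00,0)
B = A + 3.00·(cos143°, sin143°) = (-2.3959, 1.8054)
|BD| = 7.6131
circle(B,4.00) ∩ circle(D,4.00): a=3.8065, h=1.2289
  candidates: C₊=(1.5935,2.0966) cross=9.356; C₋=(1.0106,-0.2911) cross=-9.356
  mode + wants cross > 0 → take C=(1.5935,2.0966) (cross=9.356)
ex = (C−B)/|BC| = (0.9973,0.0728); ey = (-0.0728,0.9973)
P = B + -1.75·ex + 2.68·ey = (-4.3363,4.3510)

-4.34 4.35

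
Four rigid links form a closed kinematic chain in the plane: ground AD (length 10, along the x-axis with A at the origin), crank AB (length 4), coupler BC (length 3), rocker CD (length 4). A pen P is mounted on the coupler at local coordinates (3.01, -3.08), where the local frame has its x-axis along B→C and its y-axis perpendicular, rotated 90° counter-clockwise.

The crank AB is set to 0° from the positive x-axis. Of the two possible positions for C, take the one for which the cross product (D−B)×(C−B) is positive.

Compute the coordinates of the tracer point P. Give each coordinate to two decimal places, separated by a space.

A=(0,0), D=(10.00,0)
B = A + 4.00·(cos0°, sin0°) = (4.0000, 0.0000)
|BD| = 6.0000
circle(B,3.00) ∩ circle(D,4.00): a=2.4167, h=1.7776
  candidates: C₊=(6.4167,1.7776) cross=10.665; C₋=(6.4167,-1.7776) cross=-10.665
  mode + wants cross > 0 → take C=(6.4167,1.7776) (cross=10.665)
ex = (C−B)/|BC| = (0.8056,0.5925); ey = (-0.5925,0.8056)
P = B + 3.01·ex + -3.08·ey = (8.2497,-0.6976)

8.25 -0.70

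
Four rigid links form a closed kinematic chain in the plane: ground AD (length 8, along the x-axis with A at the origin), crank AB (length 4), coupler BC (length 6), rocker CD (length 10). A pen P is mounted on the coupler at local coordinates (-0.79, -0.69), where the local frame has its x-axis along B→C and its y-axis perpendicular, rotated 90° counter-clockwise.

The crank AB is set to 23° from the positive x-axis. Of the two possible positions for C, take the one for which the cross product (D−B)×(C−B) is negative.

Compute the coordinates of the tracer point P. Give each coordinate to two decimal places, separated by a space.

A=(0,0), D=(8.00,0)
B = A + 4.00·(cos23°, sin23°) = (3.6820, 1.5629)
|BD| = 4.5921
circle(B,6.00) ∩ circle(D,10.00): a=-4.6724, h=3.7642
  candidates: C₊=(0.5697,6.6926) cross=17.286; C₋=(-1.9925,-0.3863) cross=-17.286
  mode - wants cross < 0 → take C=(-1.9925,-0.3863) (cross=-17.286)
ex = (C−B)/|BC| = (-0.9458,-0.3249); ey = (0.3249,-0.9458)
P = B + -0.79·ex + -0.69·ey = (4.2050,2.4721)

4.21 2.47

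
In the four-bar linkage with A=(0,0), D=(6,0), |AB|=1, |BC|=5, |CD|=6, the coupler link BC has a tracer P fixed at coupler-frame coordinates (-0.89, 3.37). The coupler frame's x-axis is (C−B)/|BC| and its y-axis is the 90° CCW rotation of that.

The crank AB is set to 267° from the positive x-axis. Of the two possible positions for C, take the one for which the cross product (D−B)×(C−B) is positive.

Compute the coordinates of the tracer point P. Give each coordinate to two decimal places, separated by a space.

-3.54 -0.90

A=(0,0), D=(6.00,0)
B = A + 1.00·(cos267°, sin267°) = (-0.0523, -0.9986)
|BD| = 6.1342
circle(B,5.00) ∩ circle(D,6.00): a=2.1705, h=4.5043
  candidates: C₊=(1.3559,3.7990) cross=27.630; C₋=(2.8225,-5.0895) cross=-27.630
  mode + wants cross > 0 → take C=(1.3559,3.7990) (cross=27.630)
ex = (C−B)/|BC| = (0.2816,0.9595); ey = (-0.9595,0.2816)
P = B + -0.89·ex + 3.37·ey = (-3.5366,-0.9035)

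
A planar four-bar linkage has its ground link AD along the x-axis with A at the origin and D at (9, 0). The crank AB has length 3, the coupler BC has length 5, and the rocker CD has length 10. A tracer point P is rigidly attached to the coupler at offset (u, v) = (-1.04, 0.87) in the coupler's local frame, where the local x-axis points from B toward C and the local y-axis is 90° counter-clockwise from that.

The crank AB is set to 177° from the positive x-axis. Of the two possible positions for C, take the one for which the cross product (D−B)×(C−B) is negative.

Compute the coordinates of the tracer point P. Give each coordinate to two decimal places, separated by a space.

-2.86 1.51

A=(0,0), D=(9.00,0)
B = A + 3.00·(cos177°, sin177°) = (-2.9959, 0.1570)
|BD| = 11.9969
circle(B,5.00) ∩ circle(D,10.00): a=2.8727, h=4.0924
  candidates: C₊=(-0.0699,4.2115) cross=49.096; C₋=(-0.1770,-3.9727) cross=-49.096
  mode - wants cross < 0 → take C=(-0.1770,-3.9727) (cross=-49.096)
ex = (C−B)/|BC| = (0.5638,-0.8259); ey = (0.8259,0.5638)
P = B + -1.04·ex + 0.87·ey = (-2.8636,1.5065)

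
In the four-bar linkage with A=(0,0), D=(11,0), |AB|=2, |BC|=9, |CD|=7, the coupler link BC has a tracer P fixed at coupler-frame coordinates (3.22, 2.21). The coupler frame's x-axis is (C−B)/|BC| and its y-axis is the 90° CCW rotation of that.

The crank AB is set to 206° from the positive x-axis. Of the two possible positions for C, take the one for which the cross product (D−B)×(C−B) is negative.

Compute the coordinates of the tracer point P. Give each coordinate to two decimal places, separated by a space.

A=(0,0), D=(11.00,0)
B = A + 2.00·(cos206°, sin206°) = (-1.7976, -0.8767)
|BD| = 12.8276
circle(B,9.00) ∩ circle(D,7.00): a=7.6611, h=4.7231
  candidates: C₊=(5.5228,4.3589) cross=60.586; C₋=(6.1684,-5.0652) cross=-60.586
  mode - wants cross < 0 → take C=(6.1684,-5.0652) (cross=-60.586)
ex = (C−B)/|BC| = (0.8851,-0.4654); ey = (0.4654,0.8851)
P = B + 3.22·ex + 2.21·ey = (2.0810,-0.4192)

2.08 -0.42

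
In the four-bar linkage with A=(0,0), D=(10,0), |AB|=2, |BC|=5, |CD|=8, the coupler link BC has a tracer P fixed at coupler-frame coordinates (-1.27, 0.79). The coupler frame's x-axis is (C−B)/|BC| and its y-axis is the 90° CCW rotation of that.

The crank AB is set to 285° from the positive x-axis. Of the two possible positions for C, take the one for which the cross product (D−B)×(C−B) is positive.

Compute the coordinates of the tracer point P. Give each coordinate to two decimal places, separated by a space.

-0.70 -2.80

A=(0,0), D=(10.00,0)
B = A + 2.00·(cos285°, sin285°) = (0.5176, -1.9319)
|BD| = 9.6772
circle(B,5.00) ∩ circle(D,8.00): a=2.8235, h=4.1265
  candidates: C₊=(2.4606,2.6752) cross=39.932; C₋=(4.1081,-5.4116) cross=-39.932
  mode + wants cross > 0 → take C=(2.4606,2.6752) (cross=39.932)
ex = (C−B)/|BC| = (0.3886,0.9214); ey = (-0.9214,0.3886)
P = B + -1.27·ex + 0.79·ey = (-0.7038,-2.7951)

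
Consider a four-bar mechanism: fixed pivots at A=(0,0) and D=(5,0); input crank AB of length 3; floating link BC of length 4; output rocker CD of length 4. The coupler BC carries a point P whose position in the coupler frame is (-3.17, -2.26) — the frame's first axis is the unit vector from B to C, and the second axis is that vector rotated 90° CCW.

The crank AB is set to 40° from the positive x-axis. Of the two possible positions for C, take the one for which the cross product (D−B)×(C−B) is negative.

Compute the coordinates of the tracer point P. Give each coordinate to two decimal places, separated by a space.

A=(0,0), D=(5.00,0)
B = A + 3.00·(cos40°, sin40°) = (2.2981, 1.9284)
|BD| = 3.3194
circle(B,4.00) ∩ circle(D,4.00): a=1.6597, h=3.6394
  candidates: C₊=(5.7633,3.9265) cross=12.081; C₋=(1.5348,-1.9981) cross=-12.081
  mode - wants cross < 0 → take C=(1.5348,-1.9981) (cross=-12.081)
ex = (C−B)/|BC| = (-0.1908,-0.9816); ey = (0.9816,-0.1908)
P = B + -3.17·ex + -2.26·ey = (0.6846,5.4714)

0.68 5.47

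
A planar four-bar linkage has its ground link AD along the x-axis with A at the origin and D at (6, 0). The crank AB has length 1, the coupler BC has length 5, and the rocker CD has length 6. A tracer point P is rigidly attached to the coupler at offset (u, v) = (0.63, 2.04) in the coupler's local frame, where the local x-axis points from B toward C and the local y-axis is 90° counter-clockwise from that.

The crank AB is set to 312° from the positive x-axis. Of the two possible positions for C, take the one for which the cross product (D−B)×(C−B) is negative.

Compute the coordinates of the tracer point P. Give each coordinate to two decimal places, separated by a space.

A=(0,0), D=(6.00,0)
B = A + 1.00·(cos312°, sin312°) = (0.6691, -0.7431)
|BD| = 5.3824
circle(B,5.00) ∩ circle(D,6.00): a=1.6694, h=4.7131
  candidates: C₊=(1.6718,4.1553) cross=25.368; C₋=(2.9732,-5.1806) cross=-25.368
  mode - wants cross < 0 → take C=(2.9732,-5.1806) (cross=-25.368)
ex = (C−B)/|BC| = (0.4608,-0.8875); ey = (0.8875,0.4608)
P = B + 0.63·ex + 2.04·ey = (2.7699,-0.3622)

2.77 -0.36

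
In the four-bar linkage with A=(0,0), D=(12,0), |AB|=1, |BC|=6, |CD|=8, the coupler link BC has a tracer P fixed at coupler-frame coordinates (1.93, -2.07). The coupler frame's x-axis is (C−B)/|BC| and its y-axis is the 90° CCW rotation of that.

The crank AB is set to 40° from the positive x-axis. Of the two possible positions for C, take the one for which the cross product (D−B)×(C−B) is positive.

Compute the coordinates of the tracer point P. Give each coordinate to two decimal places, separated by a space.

A=(0,0), D=(12.00,0)
B = A + 1.00·(cos40°, sin40°) = (0.7660, 0.6428)
|BD| = 11.2523
circle(B,6.00) ∩ circle(D,8.00): a=4.3820, h=4.0986
  candidates: C₊=(5.3750,4.4843) cross=46.118; C₋=(4.9067,-3.6994) cross=-46.118
  mode + wants cross > 0 → take C=(5.3750,4.4843) (cross=46.118)
ex = (C−B)/|BC| = (0.7682,0.6403); ey = (-0.6403,0.7682)
P = B + 1.93·ex + -2.07·ey = (3.5739,0.2884)

3.57 0.29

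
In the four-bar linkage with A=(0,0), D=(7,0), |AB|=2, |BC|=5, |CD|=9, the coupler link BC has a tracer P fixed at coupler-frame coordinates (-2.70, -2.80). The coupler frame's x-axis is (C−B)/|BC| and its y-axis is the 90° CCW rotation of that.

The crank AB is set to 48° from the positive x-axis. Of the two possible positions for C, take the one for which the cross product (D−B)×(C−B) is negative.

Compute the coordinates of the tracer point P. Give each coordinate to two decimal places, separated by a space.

A=(0,0), D=(7.00,0)
B = A + 2.00·(cos48°, sin48°) = (1.3383, 1.4863)
|BD| = 5.8536
circle(B,5.00) ∩ circle(D,9.00): a=-1.8566, h=4.6425
  candidates: C₊=(0.7213,6.4481) cross=27.175; C₋=(-1.6363,-2.5327) cross=-27.175
  mode - wants cross < 0 → take C=(-1.6363,-2.5327) (cross=-27.175)
ex = (C−B)/|BC| = (-0.5949,-0.8038); ey = (0.8038,-0.5949)
P = B + -2.70·ex + -2.80·ey = (0.6939,5.3223)

0.69 5.32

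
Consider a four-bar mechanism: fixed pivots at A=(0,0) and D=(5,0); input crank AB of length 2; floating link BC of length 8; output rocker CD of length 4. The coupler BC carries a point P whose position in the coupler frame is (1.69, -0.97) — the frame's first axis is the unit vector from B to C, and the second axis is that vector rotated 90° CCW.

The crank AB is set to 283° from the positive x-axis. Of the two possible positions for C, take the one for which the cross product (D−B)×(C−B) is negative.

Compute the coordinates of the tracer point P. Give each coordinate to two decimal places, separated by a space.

2.13 -2.93

A=(0,0), D=(5.00,0)
B = A + 2.00·(cos283°, sin283°) = (0.4499, -1.9487)
|BD| = 4.9498
circle(B,8.00) ∩ circle(D,4.00): a=7.3236, h=3.2195
  candidates: C₊=(5.9145,3.8941) cross=15.936; C₋=(8.4495,-2.0250) cross=-15.936
  mode - wants cross < 0 → take C=(8.4495,-2.0250) (cross=-15.936)
ex = (C−B)/|BC| = (1.0000,-0.0095); ey = (0.0095,1.0000)
P = B + 1.69·ex + -0.97·ey = (2.1306,-2.9348)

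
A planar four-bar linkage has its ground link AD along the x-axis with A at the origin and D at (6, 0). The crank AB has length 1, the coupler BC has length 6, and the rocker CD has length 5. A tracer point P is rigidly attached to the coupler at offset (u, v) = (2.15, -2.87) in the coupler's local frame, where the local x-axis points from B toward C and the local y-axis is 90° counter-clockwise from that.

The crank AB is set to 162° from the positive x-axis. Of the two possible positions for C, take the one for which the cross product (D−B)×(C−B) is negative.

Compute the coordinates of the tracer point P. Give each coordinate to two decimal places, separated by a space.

-1.59 -3.22

A=(0,0), D=(6.00,0)
B = A + 1.00·(cos162°, sin162°) = (-0.9511, 0.3090)
|BD| = 6.9579
circle(B,6.00) ∩ circle(D,5.00): a=4.2694, h=4.2157
  candidates: C₊=(3.5014,4.3309) cross=29.332; C₋=(3.1269,-4.0921) cross=-29.332
  mode - wants cross < 0 → take C=(3.1269,-4.0921) (cross=-29.332)
ex = (C−B)/|BC| = (0.6797,-0.7335); ey = (0.7335,0.6797)
P = B + 2.15·ex + -2.87·ey = (-1.5950,-3.2187)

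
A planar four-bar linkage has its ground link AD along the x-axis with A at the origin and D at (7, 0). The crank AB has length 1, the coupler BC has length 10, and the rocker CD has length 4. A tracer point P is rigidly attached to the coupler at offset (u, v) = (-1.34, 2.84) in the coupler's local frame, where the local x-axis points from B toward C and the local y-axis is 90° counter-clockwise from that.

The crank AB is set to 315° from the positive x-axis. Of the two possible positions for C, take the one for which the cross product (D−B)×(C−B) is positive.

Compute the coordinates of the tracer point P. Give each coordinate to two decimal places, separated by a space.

A=(0,0), D=(7.00,0)
B = A + 1.00·(cos315°, sin315°) = (0.7071, -0.7071)
|BD| = 6.3325
circle(B,10.00) ∩ circle(D,4.00): a=9.7987, h=1.9963
  candidates: C₊=(10.2216,2.3709) cross=12.642; C₋=(10.6674,-1.5968) cross=-12.642
  mode + wants cross > 0 → take C=(10.2216,2.3709) (cross=12.642)
ex = (C−B)/|BC| = (0.9515,0.3078); ey = (-0.3078,0.9515)
P = B + -1.34·ex + 2.84·ey = (-1.4420,1.5826)

-1.44 1.58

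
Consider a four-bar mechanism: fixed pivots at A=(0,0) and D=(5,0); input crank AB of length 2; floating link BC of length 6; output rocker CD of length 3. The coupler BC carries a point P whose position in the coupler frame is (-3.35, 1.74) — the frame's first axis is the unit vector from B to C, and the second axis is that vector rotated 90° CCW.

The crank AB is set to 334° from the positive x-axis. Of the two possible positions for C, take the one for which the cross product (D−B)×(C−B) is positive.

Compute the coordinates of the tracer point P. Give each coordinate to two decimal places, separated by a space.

-1.96 -1.22

A=(0,0), D=(5.00,0)
B = A + 2.00·(cos334°, sin334°) = (1.7976, -0.8767)
|BD| = 3.3203
circle(B,6.00) ∩ circle(D,3.00): a=5.7261, h=1.7922
  candidates: C₊=(6.8472,2.3639) cross=5.951; C₋=(7.7937,-1.0933) cross=-5.951
  mode + wants cross > 0 → take C=(6.8472,2.3639) (cross=5.951)
ex = (C−B)/|BC| = (0.8416,0.5401); ey = (-0.5401,0.8416)
P = B + -3.35·ex + 1.74·ey = (-1.9615,-1.2217)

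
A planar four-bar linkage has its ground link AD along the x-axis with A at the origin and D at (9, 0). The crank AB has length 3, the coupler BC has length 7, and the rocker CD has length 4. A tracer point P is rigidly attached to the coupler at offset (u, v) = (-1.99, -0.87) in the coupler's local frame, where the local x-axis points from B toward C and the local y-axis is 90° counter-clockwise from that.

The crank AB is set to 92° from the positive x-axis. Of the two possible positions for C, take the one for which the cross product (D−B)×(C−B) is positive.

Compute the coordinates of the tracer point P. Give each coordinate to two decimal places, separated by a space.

A=(0,0), D=(9.00,0)
B = A + 3.00·(cos92°, sin92°) = (-0.1047, 2.9982)
|BD| = 9.5856
circle(B,7.00) ∩ circle(D,4.00): a=6.5141, h=2.5624
  candidates: C₊=(6.8841,3.3945) cross=24.562; C₋=(5.2811,-1.4731) cross=-24.562
  mode + wants cross > 0 → take C=(6.8841,3.3945) (cross=24.562)
ex = (C−B)/|BC| = (0.9984,0.0566); ey = (-0.0566,0.9984)
P = B + -1.99·ex + -0.87·ey = (-2.0422,2.0169)

-2.04 2.02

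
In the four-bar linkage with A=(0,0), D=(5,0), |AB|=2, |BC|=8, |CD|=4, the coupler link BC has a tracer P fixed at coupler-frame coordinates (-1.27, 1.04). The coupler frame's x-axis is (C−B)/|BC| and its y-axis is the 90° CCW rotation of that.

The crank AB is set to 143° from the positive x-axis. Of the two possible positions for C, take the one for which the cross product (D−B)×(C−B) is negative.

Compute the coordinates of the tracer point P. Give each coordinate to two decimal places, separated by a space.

-1.89 2.82

A=(0,0), D=(5.00,0)
B = A + 2.00·(cos143°, sin143°) = (-1.5973, 1.2036)
|BD| = 6.7062
circle(B,8.00) ∩ circle(D,4.00): a=6.9319, h=3.9936
  candidates: C₊=(5.9388,3.8883) cross=26.782; C₋=(4.5053,-3.9693) cross=-26.782
  mode - wants cross < 0 → take C=(4.5053,-3.9693) (cross=-26.782)
ex = (C−B)/|BC| = (0.7628,-0.6466); ey = (0.6466,0.7628)
P = B + -1.27·ex + 1.04·ey = (-1.8936,2.8182)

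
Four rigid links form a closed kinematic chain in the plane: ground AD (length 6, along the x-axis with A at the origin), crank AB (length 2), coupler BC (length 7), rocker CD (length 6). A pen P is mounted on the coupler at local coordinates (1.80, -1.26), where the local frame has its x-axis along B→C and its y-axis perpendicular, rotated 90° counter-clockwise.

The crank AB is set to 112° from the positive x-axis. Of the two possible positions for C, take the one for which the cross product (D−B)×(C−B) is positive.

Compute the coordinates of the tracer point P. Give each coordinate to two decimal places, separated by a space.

1.45 1.87

A=(0,0), D=(6.00,0)
B = A + 2.00·(cos112°, sin112°) = (-0.7492, 1.8544)
|BD| = 6.9993
circle(B,7.00) ∩ circle(D,6.00): a=4.4283, h=5.4212
  candidates: C₊=(4.9571,5.9087) cross=37.945; C₋=(2.0846,-4.5464) cross=-37.945
  mode + wants cross > 0 → take C=(4.9571,5.9087) (cross=37.945)
ex = (C−B)/|BC| = (0.8152,0.5792); ey = (-0.5792,0.8152)
P = B + 1.80·ex + -1.26·ey = (1.4479,1.8698)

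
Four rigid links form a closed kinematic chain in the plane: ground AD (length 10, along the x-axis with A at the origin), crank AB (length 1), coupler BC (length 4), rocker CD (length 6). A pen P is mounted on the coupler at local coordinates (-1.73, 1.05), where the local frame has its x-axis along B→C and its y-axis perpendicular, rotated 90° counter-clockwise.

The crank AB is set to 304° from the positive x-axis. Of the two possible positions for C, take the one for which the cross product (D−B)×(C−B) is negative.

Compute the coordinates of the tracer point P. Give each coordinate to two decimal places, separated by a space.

A=(0,0), D=(10.00,0)
B = A + 1.00·(cos304°, sin304°) = (0.5592, -0.8290)
|BD| = 9.4771
circle(B,4.00) ∩ circle(D,6.00): a=3.6834, h=1.5597
  candidates: C₊=(4.0920,1.0469) cross=14.781; C₋=(4.3649,-2.0605) cross=-14.781
  mode - wants cross < 0 → take C=(4.3649,-2.0605) (cross=-14.781)
ex = (C−B)/|BC| = (0.9514,-0.3079); ey = (0.3079,0.9514)
P = B + -1.73·ex + 1.05·ey = (-0.7635,0.7026)

-0.76 0.70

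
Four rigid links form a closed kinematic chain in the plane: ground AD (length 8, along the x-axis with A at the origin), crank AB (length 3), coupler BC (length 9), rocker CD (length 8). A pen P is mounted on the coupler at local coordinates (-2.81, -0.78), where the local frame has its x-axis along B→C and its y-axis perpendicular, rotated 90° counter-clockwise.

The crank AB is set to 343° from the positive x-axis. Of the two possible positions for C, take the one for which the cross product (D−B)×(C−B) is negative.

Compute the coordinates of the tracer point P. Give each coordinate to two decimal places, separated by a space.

A=(0,0), D=(8.00,0)
B = A + 3.00·(cos343°, sin343°) = (2.8689, -0.8771)
|BD| = 5.2055
circle(B,9.00) ∩ circle(D,8.00): a=4.2356, h=7.9410
  candidates: C₊=(5.7060,7.6640) cross=41.337; C₋=(8.3820,-7.9909) cross=-41.337
  mode - wants cross < 0 → take C=(8.3820,-7.9909) (cross=-41.337)
ex = (C−B)/|BC| = (0.6126,-0.7904); ey = (0.7904,0.6126)
P = B + -2.81·ex + -0.78·ey = (0.5311,0.8662)

0.53 0.87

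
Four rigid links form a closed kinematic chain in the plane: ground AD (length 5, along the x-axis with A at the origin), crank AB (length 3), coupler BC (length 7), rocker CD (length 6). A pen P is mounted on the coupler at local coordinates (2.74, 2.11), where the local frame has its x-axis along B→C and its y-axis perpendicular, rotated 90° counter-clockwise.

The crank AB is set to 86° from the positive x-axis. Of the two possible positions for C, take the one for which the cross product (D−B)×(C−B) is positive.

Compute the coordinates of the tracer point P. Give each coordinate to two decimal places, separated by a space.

A=(0,0), D=(5.00,0)
B = A + 3.00·(cos86°, sin86°) = (0.2093, 2.9927)
|BD| = 5.6487
circle(B,7.00) ∩ circle(D,6.00): a=3.9750, h=5.7619
  candidates: C₊=(6.6332,5.7734) cross=32.547; C₋=(0.5279,-4.0001) cross=-32.547
  mode + wants cross > 0 → take C=(6.6332,5.7734) (cross=32.547)
ex = (C−B)/|BC| = (0.9177,0.3972); ey = (-0.3972,0.9177)
P = B + 2.74·ex + 2.11·ey = (1.8856,6.0175)

1.89 6.02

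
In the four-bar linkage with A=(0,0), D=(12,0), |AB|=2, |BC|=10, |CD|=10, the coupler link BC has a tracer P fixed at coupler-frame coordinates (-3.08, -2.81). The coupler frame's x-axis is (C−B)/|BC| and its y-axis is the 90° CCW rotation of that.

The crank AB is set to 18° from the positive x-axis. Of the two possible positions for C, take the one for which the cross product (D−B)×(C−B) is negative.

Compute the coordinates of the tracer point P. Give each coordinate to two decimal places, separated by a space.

-2.00 2.09

A=(0,0), D=(12.00,0)
B = A + 2.00·(cos18°, sin18°) = (1.9021, 0.6180)
|BD| = 10.1168
circle(B,10.00) ∩ circle(D,10.00): a=5.0584, h=8.6263
  candidates: C₊=(7.4780,8.9192) cross=87.270; C₋=(6.4241,-8.3011) cross=-87.270
  mode - wants cross < 0 → take C=(6.4241,-8.3011) (cross=-87.270)
ex = (C−B)/|BC| = (0.4522,-0.8919); ey = (0.8919,0.4522)
P = B + -3.08·ex + -2.81·ey = (-1.9969,2.0945)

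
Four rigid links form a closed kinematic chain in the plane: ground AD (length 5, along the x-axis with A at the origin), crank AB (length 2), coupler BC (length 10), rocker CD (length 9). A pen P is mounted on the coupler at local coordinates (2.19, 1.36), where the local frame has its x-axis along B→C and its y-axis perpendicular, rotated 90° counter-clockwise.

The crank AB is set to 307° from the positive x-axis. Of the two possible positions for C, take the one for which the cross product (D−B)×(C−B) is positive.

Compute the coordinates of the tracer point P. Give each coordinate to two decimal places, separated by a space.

-0.04 0.66

A=(0,0), D=(5.00,0)
B = A + 2.00·(cos307°, sin307°) = (1.2036, -1.5973)
|BD| = 4.1187
circle(B,10.00) ∩ circle(D,9.00): a=4.3659, h=8.9966
  candidates: C₊=(1.7389,8.3884) cross=37.054; C₋=(8.7168,-8.1967) cross=-37.054
  mode + wants cross > 0 → take C=(1.7389,8.3884) (cross=37.054)
ex = (C−B)/|BC| = (0.0535,0.9986); ey = (-0.9986,0.0535)
P = B + 2.19·ex + 1.36·ey = (-0.0372,0.6624)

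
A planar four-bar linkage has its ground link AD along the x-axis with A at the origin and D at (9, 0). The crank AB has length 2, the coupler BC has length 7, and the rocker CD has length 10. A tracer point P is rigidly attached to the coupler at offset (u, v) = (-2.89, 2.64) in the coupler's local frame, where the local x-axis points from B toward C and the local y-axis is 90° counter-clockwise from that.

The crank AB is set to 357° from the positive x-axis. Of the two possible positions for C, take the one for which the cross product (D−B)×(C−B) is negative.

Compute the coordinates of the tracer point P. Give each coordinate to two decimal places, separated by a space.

4.65 2.77

A=(0,0), D=(9.00,0)
B = A + 2.00·(cos357°, sin357°) = (1.9973, -0.1047)
|BD| = 7.0035
circle(B,7.00) ∩ circle(D,10.00): a=-0.1393, h=6.9986
  candidates: C₊=(1.7534,6.8911) cross=49.015; C₋=(1.9626,-7.1046) cross=-49.015
  mode - wants cross < 0 → take C=(1.9626,-7.1046) (cross=-49.015)
ex = (C−B)/|BC| = (-0.0049,-1.0000); ey = (1.0000,-0.0049)
P = B + -2.89·ex + 2.64·ey = (4.6515,2.7722)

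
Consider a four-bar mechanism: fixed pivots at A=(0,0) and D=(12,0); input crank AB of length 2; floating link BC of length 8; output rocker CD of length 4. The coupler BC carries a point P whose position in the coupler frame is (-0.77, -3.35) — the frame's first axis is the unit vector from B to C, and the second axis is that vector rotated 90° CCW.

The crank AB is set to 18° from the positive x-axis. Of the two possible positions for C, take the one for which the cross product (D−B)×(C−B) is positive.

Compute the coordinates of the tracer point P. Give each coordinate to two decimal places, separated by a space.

2.22 -2.80

A=(0,0), D=(12.00,0)
B = A + 2.00·(cos18°, sin18°) = (1.9021, 0.6180)
|BD| = 10.1168
circle(B,8.00) ∩ circle(D,4.00): a=7.4307, h=2.9639
  candidates: C₊=(9.5000,3.1225) cross=29.985; C₋=(9.1379,-2.7943) cross=-29.985
  mode + wants cross > 0 → take C=(9.5000,3.1225) (cross=29.985)
ex = (C−B)/|BC| = (0.9497,0.3131); ey = (-0.3131,0.9497)
P = B + -0.77·ex + -3.35·ey = (2.2196,-2.8046)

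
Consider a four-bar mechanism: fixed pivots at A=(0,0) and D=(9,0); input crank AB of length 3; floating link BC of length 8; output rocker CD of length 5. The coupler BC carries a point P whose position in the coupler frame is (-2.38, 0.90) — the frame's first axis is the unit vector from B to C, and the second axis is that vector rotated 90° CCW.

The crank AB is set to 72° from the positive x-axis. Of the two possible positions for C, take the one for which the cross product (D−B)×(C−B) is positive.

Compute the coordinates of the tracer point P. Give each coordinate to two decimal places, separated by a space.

-1.61 3.09

A=(0,0), D=(9.00,0)
B = A + 3.00·(cos72°, sin72°) = (0.9271, 2.8532)
|BD| = 8.5623
circle(B,8.00) ∩ circle(D,5.00): a=6.5586, h=4.5809
  candidates: C₊=(8.6373,4.9868) cross=39.223; C₋=(5.5843,-3.6514) cross=-39.223
  mode + wants cross > 0 → take C=(8.6373,4.9868) (cross=39.223)
ex = (C−B)/|BC| = (0.9638,0.2667); ey = (-0.2667,0.9638)
P = B + -2.38·ex + 0.90·ey = (-1.6068,3.0858)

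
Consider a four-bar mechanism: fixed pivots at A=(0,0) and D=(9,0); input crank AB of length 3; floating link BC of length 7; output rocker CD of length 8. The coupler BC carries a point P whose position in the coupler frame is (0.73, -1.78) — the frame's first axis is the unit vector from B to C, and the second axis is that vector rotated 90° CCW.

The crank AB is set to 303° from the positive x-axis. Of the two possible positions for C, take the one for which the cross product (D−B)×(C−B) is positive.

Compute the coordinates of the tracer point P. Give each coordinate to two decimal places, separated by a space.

A=(0,0), D=(9.00,0)
B = A + 3.00·(cos303°, sin303°) = (1.6339, -2.5160)
|BD| = 7.7839
circle(B,7.00) ∩ circle(D,8.00): a=2.9284, h=6.3580
  candidates: C₊=(2.3500,4.4473) cross=49.490; C₋=(6.4603,-7.5862) cross=-49.490
  mode + wants cross > 0 → take C=(2.3500,4.4473) (cross=49.490)
ex = (C−B)/|BC| = (0.1023,0.9948); ey = (-0.9948,0.1023)
P = B + 0.73·ex + -1.78·ey = (3.4793,-1.9719)

3.48 -1.97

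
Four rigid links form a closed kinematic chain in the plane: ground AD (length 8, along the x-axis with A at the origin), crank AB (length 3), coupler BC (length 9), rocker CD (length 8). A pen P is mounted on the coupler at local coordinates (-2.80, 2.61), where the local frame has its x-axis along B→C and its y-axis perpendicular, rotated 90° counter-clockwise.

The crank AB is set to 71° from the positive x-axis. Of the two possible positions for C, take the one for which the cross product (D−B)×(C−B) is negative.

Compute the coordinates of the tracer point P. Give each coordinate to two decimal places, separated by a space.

3.00 6.09

A=(0,0), D=(8.00,0)
B = A + 3.00·(cos71°, sin71°) = (0.9767, 2.8366)
|BD| = 7.5745
circle(B,9.00) ∩ circle(D,8.00): a=4.9094, h=7.5430
  candidates: C₊=(8.3537,7.9922) cross=57.135; C₋=(2.7041,-5.9961) cross=-57.135
  mode - wants cross < 0 → take C=(2.7041,-5.9961) (cross=-57.135)
ex = (C−B)/|BC| = (0.1919,-0.9814); ey = (0.9814,0.1919)
P = B + -2.80·ex + 2.61·ey = (3.0008,6.0854)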